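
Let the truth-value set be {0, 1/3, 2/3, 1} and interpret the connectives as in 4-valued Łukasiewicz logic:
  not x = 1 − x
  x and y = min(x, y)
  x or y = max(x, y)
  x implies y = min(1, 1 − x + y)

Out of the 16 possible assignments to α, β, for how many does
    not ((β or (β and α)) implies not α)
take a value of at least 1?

α = 0, β = 0 ↦ 0  <
α = 0, β = 1/3 ↦ 0  <
α = 0, β = 2/3 ↦ 0  <
α = 0, β = 1 ↦ 0  <
α = 1/3, β = 0 ↦ 0  <
α = 1/3, β = 1/3 ↦ 0  <
α = 1/3, β = 2/3 ↦ 0  <
α = 1/3, β = 1 ↦ 1/3  <
α = 2/3, β = 0 ↦ 0  <
α = 2/3, β = 1/3 ↦ 0  <
α = 2/3, β = 2/3 ↦ 1/3  <
α = 2/3, β = 1 ↦ 2/3  <
α = 1, β = 0 ↦ 0  <
α = 1, β = 1/3 ↦ 1/3  <
α = 1, β = 2/3 ↦ 2/3  <
α = 1, β = 1 ↦ 1  ≥
So 1 of the 16 assignments meets the threshold.

1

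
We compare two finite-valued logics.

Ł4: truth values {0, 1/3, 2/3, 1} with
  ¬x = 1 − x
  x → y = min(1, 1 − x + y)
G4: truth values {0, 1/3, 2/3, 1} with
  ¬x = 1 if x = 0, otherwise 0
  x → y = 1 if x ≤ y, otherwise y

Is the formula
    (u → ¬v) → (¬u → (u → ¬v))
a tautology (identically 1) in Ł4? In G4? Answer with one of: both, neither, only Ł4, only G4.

In Ł4: every assignment gives 1 — tautology.
In G4: every assignment gives 1 — tautology.

both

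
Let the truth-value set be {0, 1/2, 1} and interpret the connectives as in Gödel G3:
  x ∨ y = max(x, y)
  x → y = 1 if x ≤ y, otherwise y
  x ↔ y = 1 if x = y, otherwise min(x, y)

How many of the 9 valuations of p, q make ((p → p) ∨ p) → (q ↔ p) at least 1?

3

p = 0, q = 0 ↦ 1  ≥
p = 0, q = 1/2 ↦ 0  <
p = 0, q = 1 ↦ 0  <
p = 1/2, q = 0 ↦ 0  <
p = 1/2, q = 1/2 ↦ 1  ≥
p = 1/2, q = 1 ↦ 1/2  <
p = 1, q = 0 ↦ 0  <
p = 1, q = 1/2 ↦ 1/2  <
p = 1, q = 1 ↦ 1  ≥
So 3 of the 9 assignments meet the threshold.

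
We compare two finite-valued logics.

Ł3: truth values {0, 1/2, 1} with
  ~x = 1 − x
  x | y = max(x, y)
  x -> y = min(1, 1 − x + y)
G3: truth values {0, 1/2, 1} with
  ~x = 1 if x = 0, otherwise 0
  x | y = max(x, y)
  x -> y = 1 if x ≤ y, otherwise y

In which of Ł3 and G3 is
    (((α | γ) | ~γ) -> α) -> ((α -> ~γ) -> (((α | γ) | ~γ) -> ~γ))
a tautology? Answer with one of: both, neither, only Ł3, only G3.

both

In Ł3: every assignment gives 1 — tautology.
In G3: every assignment gives 1 — tautology.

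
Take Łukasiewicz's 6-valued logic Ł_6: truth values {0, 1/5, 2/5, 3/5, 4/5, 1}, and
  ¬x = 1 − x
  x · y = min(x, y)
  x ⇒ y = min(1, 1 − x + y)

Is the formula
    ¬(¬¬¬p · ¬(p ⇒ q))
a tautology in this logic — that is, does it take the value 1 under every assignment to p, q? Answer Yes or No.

No

Counterexample: take p = 1/5, q = 0.
¬p = ¬1/5 = 4/5
¬¬p = ¬4/5 = 1/5
¬¬¬p = ¬1/5 = 4/5
p ⇒ q = 1/5 ⇒ 0 = 4/5
¬(p ⇒ q) = ¬4/5 = 1/5
¬¬¬p · ¬(p ⇒ q) = 4/5 · 1/5 = 1/5
¬(¬¬¬p · ¬(p ⇒ q)) = ¬1/5 = 4/5
This gives 4/5 ≠ 1.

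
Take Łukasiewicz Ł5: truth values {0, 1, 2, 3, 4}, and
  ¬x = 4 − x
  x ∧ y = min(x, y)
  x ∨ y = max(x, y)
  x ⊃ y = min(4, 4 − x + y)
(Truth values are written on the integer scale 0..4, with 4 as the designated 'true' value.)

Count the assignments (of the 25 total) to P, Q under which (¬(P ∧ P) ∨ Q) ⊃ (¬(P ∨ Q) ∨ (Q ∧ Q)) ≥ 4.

value 4: 21 assignments (counts)
value 3: 3 assignments
value 2: 1 assignment
So 21 of the 25 assignments meet the threshold.

21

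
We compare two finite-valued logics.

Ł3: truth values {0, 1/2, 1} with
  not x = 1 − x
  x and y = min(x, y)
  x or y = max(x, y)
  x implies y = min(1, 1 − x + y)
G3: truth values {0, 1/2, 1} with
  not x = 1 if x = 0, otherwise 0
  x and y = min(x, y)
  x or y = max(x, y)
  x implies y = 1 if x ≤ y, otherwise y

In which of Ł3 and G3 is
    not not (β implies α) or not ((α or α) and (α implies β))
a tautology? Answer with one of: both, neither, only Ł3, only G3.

only G3

In Ł3: at α = 1/2, β = 1 the value is 1/2 — not a tautology.
In G3: every assignment gives 1 — tautology.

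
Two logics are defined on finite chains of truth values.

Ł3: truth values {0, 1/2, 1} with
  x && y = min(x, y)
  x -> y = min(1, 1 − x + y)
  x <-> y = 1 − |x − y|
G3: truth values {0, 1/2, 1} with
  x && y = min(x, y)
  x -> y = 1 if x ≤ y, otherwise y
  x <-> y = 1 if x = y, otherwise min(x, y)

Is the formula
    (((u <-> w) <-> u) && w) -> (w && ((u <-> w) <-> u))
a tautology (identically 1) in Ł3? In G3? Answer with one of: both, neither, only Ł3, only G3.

both

In Ł3: every assignment gives 1 — tautology.
In G3: every assignment gives 1 — tautology.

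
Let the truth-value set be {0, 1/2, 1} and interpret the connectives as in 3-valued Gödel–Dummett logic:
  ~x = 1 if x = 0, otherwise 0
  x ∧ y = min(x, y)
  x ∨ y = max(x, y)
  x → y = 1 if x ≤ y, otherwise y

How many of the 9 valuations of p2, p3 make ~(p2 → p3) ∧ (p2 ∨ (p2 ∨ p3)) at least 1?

p2 = 0, p3 = 0 ↦ 0  <
p2 = 0, p3 = 1/2 ↦ 0  <
p2 = 0, p3 = 1 ↦ 0  <
p2 = 1/2, p3 = 0 ↦ 1/2  <
p2 = 1/2, p3 = 1/2 ↦ 0  <
p2 = 1/2, p3 = 1 ↦ 0  <
p2 = 1, p3 = 0 ↦ 1  ≥
p2 = 1, p3 = 1/2 ↦ 0  <
p2 = 1, p3 = 1 ↦ 0  <
So 1 of the 9 assignments meets the threshold.

1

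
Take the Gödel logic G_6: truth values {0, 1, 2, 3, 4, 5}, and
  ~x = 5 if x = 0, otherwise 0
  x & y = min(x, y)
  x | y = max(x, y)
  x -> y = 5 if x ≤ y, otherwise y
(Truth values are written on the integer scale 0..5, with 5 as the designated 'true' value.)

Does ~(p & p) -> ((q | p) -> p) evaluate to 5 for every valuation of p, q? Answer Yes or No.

Counterexample: take p = 0, q = 1.
p & p = 0 & 0 = 0
~(p & p) = ~0 = 5
q | p = 1 | 0 = 1
(q | p) -> p = 1 -> 0 = 0
~(p & p) -> ((q | p) -> p) = 5 -> 0 = 0
This gives 0 ≠ 5.

No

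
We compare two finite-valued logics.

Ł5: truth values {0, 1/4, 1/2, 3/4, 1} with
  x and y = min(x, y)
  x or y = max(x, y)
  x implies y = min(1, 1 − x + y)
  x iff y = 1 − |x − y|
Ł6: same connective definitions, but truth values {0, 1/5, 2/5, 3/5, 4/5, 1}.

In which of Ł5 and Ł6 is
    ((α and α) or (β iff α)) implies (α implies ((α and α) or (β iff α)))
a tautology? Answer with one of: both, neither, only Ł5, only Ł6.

both

In Ł5: every assignment gives 1 — tautology.
In Ł6: every assignment gives 1 — tautology.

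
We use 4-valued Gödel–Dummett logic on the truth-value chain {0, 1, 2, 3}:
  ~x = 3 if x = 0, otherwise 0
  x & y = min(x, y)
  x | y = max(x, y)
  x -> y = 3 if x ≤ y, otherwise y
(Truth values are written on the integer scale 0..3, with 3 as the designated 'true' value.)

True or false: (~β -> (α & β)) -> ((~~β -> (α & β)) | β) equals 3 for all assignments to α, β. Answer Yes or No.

Counterexample: take α = 0, β = 1.
~β = ~1 = 0
α & β = 0 & 1 = 0
~β -> (α & β) = 0 -> 0 = 3
~β = ~1 = 0
~~β = ~0 = 3
α & β = 0 & 1 = 0
~~β -> (α & β) = 3 -> 0 = 0
(~~β -> (α & β)) | β = 0 | 1 = 1
(~β -> (α & β)) -> ((~~β -> (α & β)) | β) = 3 -> 1 = 1
This gives 1 ≠ 3.

No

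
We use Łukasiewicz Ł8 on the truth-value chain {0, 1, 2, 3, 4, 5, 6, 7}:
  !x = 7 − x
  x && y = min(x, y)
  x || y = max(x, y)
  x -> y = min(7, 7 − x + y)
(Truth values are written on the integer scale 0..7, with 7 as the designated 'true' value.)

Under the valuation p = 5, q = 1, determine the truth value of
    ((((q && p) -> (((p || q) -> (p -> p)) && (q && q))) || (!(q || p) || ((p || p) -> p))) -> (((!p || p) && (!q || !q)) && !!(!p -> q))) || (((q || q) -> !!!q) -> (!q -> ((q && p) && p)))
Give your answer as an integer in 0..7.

q && p = 1 && 5 = 1
p || q = 5 || 1 = 5
p -> p = 5 -> 5 = 7
(p || q) -> (p -> p) = 5 -> 7 = 7
q && q = 1 && 1 = 1
((p || q) -> (p -> p)) && (q && q) = 7 && 1 = 1
(q && p) -> (((p || q) -> (p -> p)) && (q && q)) = 1 -> 1 = 7
q || p = 1 || 5 = 5
!(q || p) = !5 = 2
p || p = 5 || 5 = 5
(p || p) -> p = 5 -> 5 = 7
!(q || p) || ((p || p) -> p) = 2 || 7 = 7
((q && p) -> (((p || q) -> (p -> p)) && (q && q))) || (!(q || p) || ((p || p) -> p)) = 7 || 7 = 7
!p = !5 = 2
!p || p = 2 || 5 = 5
!q = !1 = 6
!q = !1 = 6
!q || !q = 6 || 6 = 6
(!p || p) && (!q || !q) = 5 && 6 = 5
!p = !5 = 2
!p -> q = 2 -> 1 = 6
!(!p -> q) = !6 = 1
!!(!p -> q) = !1 = 6
((!p || p) && (!q || !q)) && !!(!p -> q) = 5 && 6 = 5
(((q && p) -> (((p || q) -> (p -> p)) && (q && q))) || (!(q || p) || ((p || p) -> p))) -> (((!p || p) && (!q || !q)) && !!(!p -> q)) = 7 -> 5 = 5
q || q = 1 || 1 = 1
!q = !1 = 6
!!q = !6 = 1
!!!q = !1 = 6
(q || q) -> !!!q = 1 -> 6 = 7
!q = !1 = 6
q && p = 1 && 5 = 1
(q && p) && p = 1 && 5 = 1
!q -> ((q && p) && p) = 6 -> 1 = 2
((q || q) -> !!!q) -> (!q -> ((q && p) && p)) = 7 -> 2 = 2
((((q && p) -> (((p || q) -> (p -> p)) && (q && q))) || (!(q || p) || ((p || p) -> p))) -> (((!p || p) && (!q || !q)) && !!(!p -> q))) || (((q || q) -> !!!q) -> (!q -> ((q && p) && p))) = 5 || 2 = 5

5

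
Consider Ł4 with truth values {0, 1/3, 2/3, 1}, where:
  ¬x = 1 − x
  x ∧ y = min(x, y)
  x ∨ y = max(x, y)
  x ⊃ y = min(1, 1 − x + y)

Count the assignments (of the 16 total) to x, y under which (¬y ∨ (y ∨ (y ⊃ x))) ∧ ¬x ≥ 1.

2

x = 0, y = 0 ↦ 1  ≥
x = 0, y = 1/3 ↦ 2/3  <
x = 0, y = 2/3 ↦ 2/3  <
x = 0, y = 1 ↦ 1  ≥
x = 1/3, y = 0 ↦ 2/3  <
x = 1/3, y = 1/3 ↦ 2/3  <
x = 1/3, y = 2/3 ↦ 2/3  <
x = 1/3, y = 1 ↦ 2/3  <
x = 2/3, y = 0 ↦ 1/3  <
x = 2/3, y = 1/3 ↦ 1/3  <
x = 2/3, y = 2/3 ↦ 1/3  <
x = 2/3, y = 1 ↦ 1/3  <
x = 1, y = 0 ↦ 0  <
x = 1, y = 1/3 ↦ 0  <
x = 1, y = 2/3 ↦ 0  <
x = 1, y = 1 ↦ 0  <
So 2 of the 16 assignments meet the threshold.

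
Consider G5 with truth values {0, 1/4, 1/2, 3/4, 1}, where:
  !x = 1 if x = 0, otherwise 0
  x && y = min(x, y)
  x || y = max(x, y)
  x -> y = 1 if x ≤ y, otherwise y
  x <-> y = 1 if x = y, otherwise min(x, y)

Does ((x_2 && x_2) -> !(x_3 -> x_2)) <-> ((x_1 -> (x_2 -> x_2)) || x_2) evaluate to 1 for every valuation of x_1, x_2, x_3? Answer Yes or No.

No

Counterexample: take x_1 = 0, x_2 = 1/4, x_3 = 0.
x_2 && x_2 = 1/4 && 1/4 = 1/4
x_3 -> x_2 = 0 -> 1/4 = 1
!(x_3 -> x_2) = !1 = 0
(x_2 && x_2) -> !(x_3 -> x_2) = 1/4 -> 0 = 0
x_2 -> x_2 = 1/4 -> 1/4 = 1
x_1 -> (x_2 -> x_2) = 0 -> 1 = 1
(x_1 -> (x_2 -> x_2)) || x_2 = 1 || 1/4 = 1
((x_2 && x_2) -> !(x_3 -> x_2)) <-> ((x_1 -> (x_2 -> x_2)) || x_2) = 0 <-> 1 = 0
This gives 0 ≠ 1.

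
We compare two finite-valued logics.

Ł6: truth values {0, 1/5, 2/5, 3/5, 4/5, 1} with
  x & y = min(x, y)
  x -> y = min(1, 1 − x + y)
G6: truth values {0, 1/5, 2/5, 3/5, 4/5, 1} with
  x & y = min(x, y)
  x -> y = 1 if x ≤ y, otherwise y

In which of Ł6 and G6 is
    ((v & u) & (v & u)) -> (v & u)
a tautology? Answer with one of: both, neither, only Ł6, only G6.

both

In Ł6: every assignment gives 1 — tautology.
In G6: every assignment gives 1 — tautology.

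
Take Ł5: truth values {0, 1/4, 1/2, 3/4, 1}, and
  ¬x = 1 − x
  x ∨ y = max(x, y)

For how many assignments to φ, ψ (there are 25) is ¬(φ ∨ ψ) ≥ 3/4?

4

value 1: 1 assignment (counts)
value 3/4: 3 assignments (counts)
value 1/2: 5 assignments
value 1/4: 7 assignments
value 0: 9 assignments
So 4 of the 25 assignments meet the threshold.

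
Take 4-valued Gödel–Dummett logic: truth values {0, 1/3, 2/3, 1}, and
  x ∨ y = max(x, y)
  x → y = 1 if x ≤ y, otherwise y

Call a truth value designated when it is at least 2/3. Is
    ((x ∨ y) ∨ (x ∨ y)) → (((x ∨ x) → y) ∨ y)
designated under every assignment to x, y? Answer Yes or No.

Counterexample: take x = 1/3, y = 0.
x ∨ y = 1/3 ∨ 0 = 1/3
x ∨ y = 1/3 ∨ 0 = 1/3
(x ∨ y) ∨ (x ∨ y) = 1/3 ∨ 1/3 = 1/3
x ∨ x = 1/3 ∨ 1/3 = 1/3
(x ∨ x) → y = 1/3 → 0 = 0
((x ∨ x) → y) ∨ y = 0 ∨ 0 = 0
((x ∨ y) ∨ (x ∨ y)) → (((x ∨ x) → y) ∨ y) = 1/3 → 0 = 0
This gives 0, which is below 2/3.

No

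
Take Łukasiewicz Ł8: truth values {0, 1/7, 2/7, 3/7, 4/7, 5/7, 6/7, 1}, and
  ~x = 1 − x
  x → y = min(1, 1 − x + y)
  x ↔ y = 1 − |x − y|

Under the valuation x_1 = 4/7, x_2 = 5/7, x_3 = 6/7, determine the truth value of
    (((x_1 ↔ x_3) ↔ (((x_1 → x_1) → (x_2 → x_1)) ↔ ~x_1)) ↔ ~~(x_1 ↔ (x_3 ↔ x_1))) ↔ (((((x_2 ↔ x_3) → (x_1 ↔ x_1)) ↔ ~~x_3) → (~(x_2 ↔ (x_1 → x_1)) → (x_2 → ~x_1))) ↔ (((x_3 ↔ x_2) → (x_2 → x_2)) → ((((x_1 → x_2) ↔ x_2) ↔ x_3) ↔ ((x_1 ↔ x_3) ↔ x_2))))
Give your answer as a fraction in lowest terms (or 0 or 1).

x_1 ↔ x_3 = 4/7 ↔ 6/7 = 5/7
x_1 → x_1 = 4/7 → 4/7 = 1
x_2 → x_1 = 5/7 → 4/7 = 6/7
(x_1 → x_1) → (x_2 → x_1) = 1 → 6/7 = 6/7
~x_1 = ~4/7 = 3/7
((x_1 → x_1) → (x_2 → x_1)) ↔ ~x_1 = 6/7 ↔ 3/7 = 4/7
(x_1 ↔ x_3) ↔ (((x_1 → x_1) → (x_2 → x_1)) ↔ ~x_1) = 5/7 ↔ 4/7 = 6/7
x_3 ↔ x_1 = 6/7 ↔ 4/7 = 5/7
x_1 ↔ (x_3 ↔ x_1) = 4/7 ↔ 5/7 = 6/7
~(x_1 ↔ (x_3 ↔ x_1)) = ~6/7 = 1/7
~~(x_1 ↔ (x_3 ↔ x_1)) = ~1/7 = 6/7
((x_1 ↔ x_3) ↔ (((x_1 → x_1) → (x_2 → x_1)) ↔ ~x_1)) ↔ ~~(x_1 ↔ (x_3 ↔ x_1)) = 6/7 ↔ 6/7 = 1
x_2 ↔ x_3 = 5/7 ↔ 6/7 = 6/7
x_1 ↔ x_1 = 4/7 ↔ 4/7 = 1
(x_2 ↔ x_3) → (x_1 ↔ x_1) = 6/7 → 1 = 1
~x_3 = ~6/7 = 1/7
~~x_3 = ~1/7 = 6/7
((x_2 ↔ x_3) → (x_1 ↔ x_1)) ↔ ~~x_3 = 1 ↔ 6/7 = 6/7
x_1 → x_1 = 4/7 → 4/7 = 1
x_2 ↔ (x_1 → x_1) = 5/7 ↔ 1 = 5/7
~(x_2 ↔ (x_1 → x_1)) = ~5/7 = 2/7
~x_1 = ~4/7 = 3/7
x_2 → ~x_1 = 5/7 → 3/7 = 5/7
~(x_2 ↔ (x_1 → x_1)) → (x_2 → ~x_1) = 2/7 → 5/7 = 1
(((x_2 ↔ x_3) → (x_1 ↔ x_1)) ↔ ~~x_3) → (~(x_2 ↔ (x_1 → x_1)) → (x_2 → ~x_1)) = 6/7 → 1 = 1
x_3 ↔ x_2 = 6/7 ↔ 5/7 = 6/7
x_2 → x_2 = 5/7 → 5/7 = 1
(x_3 ↔ x_2) → (x_2 → x_2) = 6/7 → 1 = 1
x_1 → x_2 = 4/7 → 5/7 = 1
(x_1 → x_2) ↔ x_2 = 1 ↔ 5/7 = 5/7
((x_1 → x_2) ↔ x_2) ↔ x_3 = 5/7 ↔ 6/7 = 6/7
x_1 ↔ x_3 = 4/7 ↔ 6/7 = 5/7
(x_1 ↔ x_3) ↔ x_2 = 5/7 ↔ 5/7 = 1
(((x_1 → x_2) ↔ x_2) ↔ x_3) ↔ ((x_1 ↔ x_3) ↔ x_2) = 6/7 ↔ 1 = 6/7
((x_3 ↔ x_2) → (x_2 → x_2)) → ((((x_1 → x_2) ↔ x_2) ↔ x_3) ↔ ((x_1 ↔ x_3) ↔ x_2)) = 1 → 6/7 = 6/7
((((x_2 ↔ x_3) → (x_1 ↔ x_1)) ↔ ~~x_3) → (~(x_2 ↔ (x_1 → x_1)) → (x_2 → ~x_1))) ↔ (((x_3 ↔ x_2) → (x_2 → x_2)) → ((((x_1 → x_2) ↔ x_2) ↔ x_3) ↔ ((x_1 ↔ x_3) ↔ x_2))) = 1 ↔ 6/7 = 6/7
(((x_1 ↔ x_3) ↔ (((x_1 → x_1) → (x_2 → x_1)) ↔ ~x_1)) ↔ ~~(x_1 ↔ (x_3 ↔ x_1))) ↔ (((((x_2 ↔ x_3) → (x_1 ↔ x_1)) ↔ ~~x_3) → (~(x_2 ↔ (x_1 → x_1)) → (x_2 → ~x_1))) ↔ (((x_3 ↔ x_2) → (x_2 → x_2)) → ((((x_1 → x_2) ↔ x_2) ↔ x_3) ↔ ((x_1 ↔ x_3) ↔ x_2)))) = 1 ↔ 6/7 = 6/7

6/7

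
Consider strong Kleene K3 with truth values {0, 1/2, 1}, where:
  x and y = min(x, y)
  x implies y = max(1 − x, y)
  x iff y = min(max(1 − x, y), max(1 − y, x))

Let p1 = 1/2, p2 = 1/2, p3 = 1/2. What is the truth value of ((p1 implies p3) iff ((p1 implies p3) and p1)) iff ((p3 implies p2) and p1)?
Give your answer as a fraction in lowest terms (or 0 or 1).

1/2

p1 implies p3 = 1/2 implies 1/2 = 1/2
p1 implies p3 = 1/2 implies 1/2 = 1/2
(p1 implies p3) and p1 = 1/2 and 1/2 = 1/2
(p1 implies p3) iff ((p1 implies p3) and p1) = 1/2 iff 1/2 = 1/2
p3 implies p2 = 1/2 implies 1/2 = 1/2
(p3 implies p2) and p1 = 1/2 and 1/2 = 1/2
((p1 implies p3) iff ((p1 implies p3) and p1)) iff ((p3 implies p2) and p1) = 1/2 iff 1/2 = 1/2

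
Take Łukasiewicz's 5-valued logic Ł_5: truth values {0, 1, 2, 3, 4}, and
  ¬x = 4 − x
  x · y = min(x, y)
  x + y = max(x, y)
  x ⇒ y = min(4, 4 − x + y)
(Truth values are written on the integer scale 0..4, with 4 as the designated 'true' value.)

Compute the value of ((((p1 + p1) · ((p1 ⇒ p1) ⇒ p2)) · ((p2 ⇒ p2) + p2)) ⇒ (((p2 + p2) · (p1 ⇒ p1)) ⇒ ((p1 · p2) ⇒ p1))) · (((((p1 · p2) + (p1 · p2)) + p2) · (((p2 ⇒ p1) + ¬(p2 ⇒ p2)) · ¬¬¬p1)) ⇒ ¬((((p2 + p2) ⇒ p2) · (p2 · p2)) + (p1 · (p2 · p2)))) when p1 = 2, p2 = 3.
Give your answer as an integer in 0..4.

p1 + p1 = 2 + 2 = 2
p1 ⇒ p1 = 2 ⇒ 2 = 4
(p1 ⇒ p1) ⇒ p2 = 4 ⇒ 3 = 3
(p1 + p1) · ((p1 ⇒ p1) ⇒ p2) = 2 · 3 = 2
p2 ⇒ p2 = 3 ⇒ 3 = 4
(p2 ⇒ p2) + p2 = 4 + 3 = 4
((p1 + p1) · ((p1 ⇒ p1) ⇒ p2)) · ((p2 ⇒ p2) + p2) = 2 · 4 = 2
p2 + p2 = 3 + 3 = 3
p1 ⇒ p1 = 2 ⇒ 2 = 4
(p2 + p2) · (p1 ⇒ p1) = 3 · 4 = 3
p1 · p2 = 2 · 3 = 2
(p1 · p2) ⇒ p1 = 2 ⇒ 2 = 4
((p2 + p2) · (p1 ⇒ p1)) ⇒ ((p1 · p2) ⇒ p1) = 3 ⇒ 4 = 4
(((p1 + p1) · ((p1 ⇒ p1) ⇒ p2)) · ((p2 ⇒ p2) + p2)) ⇒ (((p2 + p2) · (p1 ⇒ p1)) ⇒ ((p1 · p2) ⇒ p1)) = 2 ⇒ 4 = 4
p1 · p2 = 2 · 3 = 2
p1 · p2 = 2 · 3 = 2
(p1 · p2) + (p1 · p2) = 2 + 2 = 2
((p1 · p2) + (p1 · p2)) + p2 = 2 + 3 = 3
p2 ⇒ p1 = 3 ⇒ 2 = 3
p2 ⇒ p2 = 3 ⇒ 3 = 4
¬(p2 ⇒ p2) = ¬4 = 0
(p2 ⇒ p1) + ¬(p2 ⇒ p2) = 3 + 0 = 3
¬p1 = ¬2 = 2
¬¬p1 = ¬2 = 2
¬¬¬p1 = ¬2 = 2
((p2 ⇒ p1) + ¬(p2 ⇒ p2)) · ¬¬¬p1 = 3 · 2 = 2
(((p1 · p2) + (p1 · p2)) + p2) · (((p2 ⇒ p1) + ¬(p2 ⇒ p2)) · ¬¬¬p1) = 3 · 2 = 2
p2 + p2 = 3 + 3 = 3
(p2 + p2) ⇒ p2 = 3 ⇒ 3 = 4
p2 · p2 = 3 · 3 = 3
((p2 + p2) ⇒ p2) · (p2 · p2) = 4 · 3 = 3
p2 · p2 = 3 · 3 = 3
p1 · (p2 · p2) = 2 · 3 = 2
(((p2 + p2) ⇒ p2) · (p2 · p2)) + (p1 · (p2 · p2)) = 3 + 2 = 3
¬((((p2 + p2) ⇒ p2) · (p2 · p2)) + (p1 · (p2 · p2))) = ¬3 = 1
((((p1 · p2) + (p1 · p2)) + p2) · (((p2 ⇒ p1) + ¬(p2 ⇒ p2)) · ¬¬¬p1)) ⇒ ¬((((p2 + p2) ⇒ p2) · (p2 · p2)) + (p1 · (p2 · p2))) = 2 ⇒ 1 = 3
((((p1 + p1) · ((p1 ⇒ p1) ⇒ p2)) · ((p2 ⇒ p2) + p2)) ⇒ (((p2 + p2) · (p1 ⇒ p1)) ⇒ ((p1 · p2) ⇒ p1))) · (((((p1 · p2) + (p1 · p2)) + p2) · (((p2 ⇒ p1) + ¬(p2 ⇒ p2)) · ¬¬¬p1)) ⇒ ¬((((p2 + p2) ⇒ p2) · (p2 · p2)) + (p1 · (p2 · p2)))) = 4 · 3 = 3

3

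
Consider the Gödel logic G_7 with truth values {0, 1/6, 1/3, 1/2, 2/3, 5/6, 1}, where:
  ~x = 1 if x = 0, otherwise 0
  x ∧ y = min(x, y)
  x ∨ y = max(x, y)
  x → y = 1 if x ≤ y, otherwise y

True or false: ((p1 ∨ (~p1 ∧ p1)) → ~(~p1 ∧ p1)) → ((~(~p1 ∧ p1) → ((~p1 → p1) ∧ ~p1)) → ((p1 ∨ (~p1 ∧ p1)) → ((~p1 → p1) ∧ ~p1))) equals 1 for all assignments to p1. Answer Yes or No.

Yes

p1 = 0 ↦ 1
p1 = 1/6 ↦ 1
p1 = 1/3 ↦ 1
p1 = 1/2 ↦ 1
p1 = 2/3 ↦ 1
p1 = 5/6 ↦ 1
p1 = 1 ↦ 1
Every assignment gives a value ≥ 1.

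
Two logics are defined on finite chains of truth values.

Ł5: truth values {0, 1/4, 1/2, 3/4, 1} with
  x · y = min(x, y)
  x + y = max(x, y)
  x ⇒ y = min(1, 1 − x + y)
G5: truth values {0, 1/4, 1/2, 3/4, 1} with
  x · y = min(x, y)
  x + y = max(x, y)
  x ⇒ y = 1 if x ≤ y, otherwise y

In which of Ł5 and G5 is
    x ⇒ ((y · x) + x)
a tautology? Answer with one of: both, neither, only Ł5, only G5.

In Ł5: every assignment gives 1 — tautology.
In G5: every assignment gives 1 — tautology.

both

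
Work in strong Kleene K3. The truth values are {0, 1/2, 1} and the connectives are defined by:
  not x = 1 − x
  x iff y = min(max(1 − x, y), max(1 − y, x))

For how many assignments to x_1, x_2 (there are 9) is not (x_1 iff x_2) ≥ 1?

x_1 = 0, x_2 = 0 ↦ 0  <
x_1 = 0, x_2 = 1/2 ↦ 1/2  <
x_1 = 0, x_2 = 1 ↦ 1  ≥
x_1 = 1/2, x_2 = 0 ↦ 1/2  <
x_1 = 1/2, x_2 = 1/2 ↦ 1/2  <
x_1 = 1/2, x_2 = 1 ↦ 1/2  <
x_1 = 1, x_2 = 0 ↦ 1  ≥
x_1 = 1, x_2 = 1/2 ↦ 1/2  <
x_1 = 1, x_2 = 1 ↦ 0  <
So 2 of the 9 assignments meet the threshold.

2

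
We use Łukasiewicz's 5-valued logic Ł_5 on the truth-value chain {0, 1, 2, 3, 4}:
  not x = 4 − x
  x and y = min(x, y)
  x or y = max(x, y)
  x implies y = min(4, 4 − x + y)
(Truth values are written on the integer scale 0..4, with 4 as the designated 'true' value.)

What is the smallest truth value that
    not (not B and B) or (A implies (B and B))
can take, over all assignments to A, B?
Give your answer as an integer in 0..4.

2

Take A = 4, B = 2:
not B = not 2 = 2
not B and B = 2 and 2 = 2
not (not B and B) = not 2 = 2
B and B = 2 and 2 = 2
A implies (B and B) = 4 implies 2 = 2
not (not B and B) or (A implies (B and B)) = 2 or 2 = 2
No assignment yields a value below 2, so this is the minimum.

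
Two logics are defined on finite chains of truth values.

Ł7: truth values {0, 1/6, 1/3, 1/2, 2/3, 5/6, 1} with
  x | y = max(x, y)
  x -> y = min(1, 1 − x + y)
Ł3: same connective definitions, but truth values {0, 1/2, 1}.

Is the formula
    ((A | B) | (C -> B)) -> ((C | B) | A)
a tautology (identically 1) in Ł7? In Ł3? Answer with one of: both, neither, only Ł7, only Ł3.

neither

In Ł7: at A = 0, B = 0, C = 0 the value is 0 — not a tautology.
In Ł3: at A = 0, B = 0, C = 0 the value is 0 — not a tautology.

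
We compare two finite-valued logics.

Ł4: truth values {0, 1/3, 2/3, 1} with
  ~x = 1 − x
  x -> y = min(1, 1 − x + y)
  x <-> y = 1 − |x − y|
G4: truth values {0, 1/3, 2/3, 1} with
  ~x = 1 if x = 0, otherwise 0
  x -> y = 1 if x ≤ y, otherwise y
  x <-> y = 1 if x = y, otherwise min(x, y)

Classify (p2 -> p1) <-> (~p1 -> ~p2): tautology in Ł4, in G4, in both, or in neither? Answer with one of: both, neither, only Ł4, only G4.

only Ł4

In Ł4: every assignment gives 1 — tautology.
In G4: at p1 = 1/3, p2 = 2/3 the value is 1/3 — not a tautology.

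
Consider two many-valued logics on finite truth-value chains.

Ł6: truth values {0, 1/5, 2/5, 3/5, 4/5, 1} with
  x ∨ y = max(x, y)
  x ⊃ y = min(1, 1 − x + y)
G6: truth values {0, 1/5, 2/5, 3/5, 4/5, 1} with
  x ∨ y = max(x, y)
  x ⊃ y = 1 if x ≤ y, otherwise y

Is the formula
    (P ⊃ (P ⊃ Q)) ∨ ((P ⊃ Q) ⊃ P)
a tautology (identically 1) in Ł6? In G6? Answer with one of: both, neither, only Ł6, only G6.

both

In Ł6: every assignment gives 1 — tautology.
In G6: every assignment gives 1 — tautology.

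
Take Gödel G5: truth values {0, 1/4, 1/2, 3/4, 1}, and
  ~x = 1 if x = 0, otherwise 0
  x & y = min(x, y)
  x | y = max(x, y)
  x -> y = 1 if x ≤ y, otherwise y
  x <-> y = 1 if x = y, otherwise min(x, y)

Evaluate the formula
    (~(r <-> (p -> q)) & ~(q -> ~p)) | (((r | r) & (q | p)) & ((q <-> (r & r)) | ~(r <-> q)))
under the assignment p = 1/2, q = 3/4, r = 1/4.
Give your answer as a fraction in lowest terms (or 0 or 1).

p -> q = 1/2 -> 3/4 = 1
r <-> (p -> q) = 1/4 <-> 1 = 1/4
~(r <-> (p -> q)) = ~1/4 = 0
~p = ~1/2 = 0
q -> ~p = 3/4 -> 0 = 0
~(q -> ~p) = ~0 = 1
~(r <-> (p -> q)) & ~(q -> ~p) = 0 & 1 = 0
r | r = 1/4 | 1/4 = 1/4
q | p = 3/4 | 1/2 = 3/4
(r | r) & (q | p) = 1/4 & 3/4 = 1/4
r & r = 1/4 & 1/4 = 1/4
q <-> (r & r) = 3/4 <-> 1/4 = 1/4
r <-> q = 1/4 <-> 3/4 = 1/4
~(r <-> q) = ~1/4 = 0
(q <-> (r & r)) | ~(r <-> q) = 1/4 | 0 = 1/4
((r | r) & (q | p)) & ((q <-> (r & r)) | ~(r <-> q)) = 1/4 & 1/4 = 1/4
(~(r <-> (p -> q)) & ~(q -> ~p)) | (((r | r) & (q | p)) & ((q <-> (r & r)) | ~(r <-> q))) = 0 | 1/4 = 1/4

1/4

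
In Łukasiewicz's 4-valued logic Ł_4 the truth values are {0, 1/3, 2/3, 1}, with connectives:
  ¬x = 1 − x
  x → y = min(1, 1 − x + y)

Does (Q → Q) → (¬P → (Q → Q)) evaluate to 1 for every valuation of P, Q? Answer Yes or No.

Yes

P = 0, Q = 0 ↦ 1
P = 0, Q = 1/3 ↦ 1
P = 0, Q = 2/3 ↦ 1
P = 0, Q = 1 ↦ 1
P = 1/3, Q = 0 ↦ 1
P = 1/3, Q = 1/3 ↦ 1
P = 1/3, Q = 2/3 ↦ 1
P = 1/3, Q = 1 ↦ 1
P = 2/3, Q = 0 ↦ 1
P = 2/3, Q = 1/3 ↦ 1
P = 2/3, Q = 2/3 ↦ 1
P = 2/3, Q = 1 ↦ 1
P = 1, Q = 0 ↦ 1
P = 1, Q = 1/3 ↦ 1
P = 1, Q = 2/3 ↦ 1
P = 1, Q = 1 ↦ 1
Every assignment gives a value ≥ 1.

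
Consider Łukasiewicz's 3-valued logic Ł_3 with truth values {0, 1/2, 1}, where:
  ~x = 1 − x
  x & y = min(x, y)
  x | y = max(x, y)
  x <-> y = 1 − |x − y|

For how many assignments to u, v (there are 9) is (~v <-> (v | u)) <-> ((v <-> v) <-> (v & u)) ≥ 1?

u = 0, v = 0 ↦ 1  ≥
u = 0, v = 1/2 ↦ 0  <
u = 0, v = 1 ↦ 1  ≥
u = 1/2, v = 0 ↦ 1/2  <
u = 1/2, v = 1/2 ↦ 1/2  <
u = 1/2, v = 1 ↦ 1/2  <
u = 1, v = 0 ↦ 0  <
u = 1, v = 1/2 ↦ 1  ≥
u = 1, v = 1 ↦ 0  <
So 3 of the 9 assignments meet the threshold.

3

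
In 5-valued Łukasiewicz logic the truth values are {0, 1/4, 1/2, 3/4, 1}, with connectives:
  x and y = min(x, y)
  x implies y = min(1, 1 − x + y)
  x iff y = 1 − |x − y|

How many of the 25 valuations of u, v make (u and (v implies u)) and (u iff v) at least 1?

1

value 1: 1 assignment (counts)
value 3/4: 4 assignments
value 1/2: 7 assignments
value 1/4: 7 assignments
value 0: 6 assignments
So 1 of the 25 assignments meets the threshold.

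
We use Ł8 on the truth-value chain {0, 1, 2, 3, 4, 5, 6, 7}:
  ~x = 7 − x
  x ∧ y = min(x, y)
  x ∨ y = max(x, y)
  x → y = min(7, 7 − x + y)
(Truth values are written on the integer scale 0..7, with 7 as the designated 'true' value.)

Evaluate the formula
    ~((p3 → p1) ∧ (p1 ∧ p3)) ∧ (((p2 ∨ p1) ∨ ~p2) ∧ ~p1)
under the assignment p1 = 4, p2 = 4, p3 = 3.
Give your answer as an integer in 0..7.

p3 → p1 = 3 → 4 = 7
p1 ∧ p3 = 4 ∧ 3 = 3
(p3 → p1) ∧ (p1 ∧ p3) = 7 ∧ 3 = 3
~((p3 → p1) ∧ (p1 ∧ p3)) = ~3 = 4
p2 ∨ p1 = 4 ∨ 4 = 4
~p2 = ~4 = 3
(p2 ∨ p1) ∨ ~p2 = 4 ∨ 3 = 4
~p1 = ~4 = 3
((p2 ∨ p1) ∨ ~p2) ∧ ~p1 = 4 ∧ 3 = 3
~((p3 → p1) ∧ (p1 ∧ p3)) ∧ (((p2 ∨ p1) ∨ ~p2) ∧ ~p1) = 4 ∧ 3 = 3

3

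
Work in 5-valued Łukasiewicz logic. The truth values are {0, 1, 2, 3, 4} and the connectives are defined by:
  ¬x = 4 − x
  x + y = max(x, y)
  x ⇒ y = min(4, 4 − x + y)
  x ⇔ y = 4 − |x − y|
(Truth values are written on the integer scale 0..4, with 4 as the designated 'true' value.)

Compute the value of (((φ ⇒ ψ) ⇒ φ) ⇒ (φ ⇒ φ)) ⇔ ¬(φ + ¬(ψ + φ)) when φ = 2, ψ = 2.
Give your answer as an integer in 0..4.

φ ⇒ ψ = 2 ⇒ 2 = 4
(φ ⇒ ψ) ⇒ φ = 4 ⇒ 2 = 2
φ ⇒ φ = 2 ⇒ 2 = 4
((φ ⇒ ψ) ⇒ φ) ⇒ (φ ⇒ φ) = 2 ⇒ 4 = 4
ψ + φ = 2 + 2 = 2
¬(ψ + φ) = ¬2 = 2
φ + ¬(ψ + φ) = 2 + 2 = 2
¬(φ + ¬(ψ + φ)) = ¬2 = 2
(((φ ⇒ ψ) ⇒ φ) ⇒ (φ ⇒ φ)) ⇔ ¬(φ + ¬(ψ + φ)) = 4 ⇔ 2 = 2

2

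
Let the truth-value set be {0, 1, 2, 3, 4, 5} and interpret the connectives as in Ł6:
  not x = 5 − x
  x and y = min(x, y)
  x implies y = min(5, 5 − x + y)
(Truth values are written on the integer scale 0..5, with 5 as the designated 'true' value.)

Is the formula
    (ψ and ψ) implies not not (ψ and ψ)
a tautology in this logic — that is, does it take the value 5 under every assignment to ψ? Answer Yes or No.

Yes

ψ = 0 ↦ 5
ψ = 1 ↦ 5
ψ = 2 ↦ 5
ψ = 3 ↦ 5
ψ = 4 ↦ 5
ψ = 5 ↦ 5
Every assignment gives a value ≥ 5.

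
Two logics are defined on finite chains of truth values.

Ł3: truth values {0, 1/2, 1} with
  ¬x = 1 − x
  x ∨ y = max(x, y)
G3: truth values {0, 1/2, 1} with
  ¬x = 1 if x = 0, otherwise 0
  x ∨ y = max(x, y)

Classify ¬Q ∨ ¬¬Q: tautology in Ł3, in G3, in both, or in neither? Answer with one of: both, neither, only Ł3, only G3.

In Ł3: at Q = 1/2 the value is 1/2 — not a tautology.
In G3: every assignment gives 1 — tautology.

only G3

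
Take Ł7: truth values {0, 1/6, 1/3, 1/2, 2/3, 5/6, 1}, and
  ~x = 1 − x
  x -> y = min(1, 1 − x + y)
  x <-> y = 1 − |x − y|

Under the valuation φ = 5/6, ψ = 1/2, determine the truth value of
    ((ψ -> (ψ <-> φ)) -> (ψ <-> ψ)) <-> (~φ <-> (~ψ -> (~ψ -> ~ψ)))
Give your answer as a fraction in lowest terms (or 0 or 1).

1/6

ψ <-> φ = 1/2 <-> 5/6 = 2/3
ψ -> (ψ <-> φ) = 1/2 -> 2/3 = 1
ψ <-> ψ = 1/2 <-> 1/2 = 1
(ψ -> (ψ <-> φ)) -> (ψ <-> ψ) = 1 -> 1 = 1
~φ = ~5/6 = 1/6
~ψ = ~1/2 = 1/2
~ψ = ~1/2 = 1/2
~ψ = ~1/2 = 1/2
~ψ -> ~ψ = 1/2 -> 1/2 = 1
~ψ -> (~ψ -> ~ψ) = 1/2 -> 1 = 1
~φ <-> (~ψ -> (~ψ -> ~ψ)) = 1/6 <-> 1 = 1/6
((ψ -> (ψ <-> φ)) -> (ψ <-> ψ)) <-> (~φ <-> (~ψ -> (~ψ -> ~ψ))) = 1 <-> 1/6 = 1/6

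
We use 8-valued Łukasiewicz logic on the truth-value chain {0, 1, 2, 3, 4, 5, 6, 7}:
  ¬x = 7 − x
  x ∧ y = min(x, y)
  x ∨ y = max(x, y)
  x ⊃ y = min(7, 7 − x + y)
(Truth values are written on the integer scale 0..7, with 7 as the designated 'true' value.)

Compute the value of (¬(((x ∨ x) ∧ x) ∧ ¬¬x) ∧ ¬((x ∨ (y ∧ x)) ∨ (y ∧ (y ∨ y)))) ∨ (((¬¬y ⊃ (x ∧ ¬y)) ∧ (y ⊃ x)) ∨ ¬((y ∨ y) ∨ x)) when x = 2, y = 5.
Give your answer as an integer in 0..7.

x ∨ x = 2 ∨ 2 = 2
(x ∨ x) ∧ x = 2 ∧ 2 = 2
¬x = ¬2 = 5
¬¬x = ¬5 = 2
((x ∨ x) ∧ x) ∧ ¬¬x = 2 ∧ 2 = 2
¬(((x ∨ x) ∧ x) ∧ ¬¬x) = ¬2 = 5
y ∧ x = 5 ∧ 2 = 2
x ∨ (y ∧ x) = 2 ∨ 2 = 2
y ∨ y = 5 ∨ 5 = 5
y ∧ (y ∨ y) = 5 ∧ 5 = 5
(x ∨ (y ∧ x)) ∨ (y ∧ (y ∨ y)) = 2 ∨ 5 = 5
¬((x ∨ (y ∧ x)) ∨ (y ∧ (y ∨ y))) = ¬5 = 2
¬(((x ∨ x) ∧ x) ∧ ¬¬x) ∧ ¬((x ∨ (y ∧ x)) ∨ (y ∧ (y ∨ y))) = 5 ∧ 2 = 2
¬y = ¬5 = 2
¬¬y = ¬2 = 5
¬y = ¬5 = 2
x ∧ ¬y = 2 ∧ 2 = 2
¬¬y ⊃ (x ∧ ¬y) = 5 ⊃ 2 = 4
y ⊃ x = 5 ⊃ 2 = 4
(¬¬y ⊃ (x ∧ ¬y)) ∧ (y ⊃ x) = 4 ∧ 4 = 4
y ∨ y = 5 ∨ 5 = 5
(y ∨ y) ∨ x = 5 ∨ 2 = 5
¬((y ∨ y) ∨ x) = ¬5 = 2
((¬¬y ⊃ (x ∧ ¬y)) ∧ (y ⊃ x)) ∨ ¬((y ∨ y) ∨ x) = 4 ∨ 2 = 4
(¬(((x ∨ x) ∧ x) ∧ ¬¬x) ∧ ¬((x ∨ (y ∧ x)) ∨ (y ∧ (y ∨ y)))) ∨ (((¬¬y ⊃ (x ∧ ¬y)) ∧ (y ⊃ x)) ∨ ¬((y ∨ y) ∨ x)) = 2 ∨ 4 = 4

4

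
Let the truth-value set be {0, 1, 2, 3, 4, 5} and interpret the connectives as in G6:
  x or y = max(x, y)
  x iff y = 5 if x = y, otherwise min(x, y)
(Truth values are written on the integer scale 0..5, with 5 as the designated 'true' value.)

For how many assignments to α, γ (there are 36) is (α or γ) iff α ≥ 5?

21

value 5: 21 assignments (counts)
value 4: 1 assignment
value 3: 2 assignments
value 2: 3 assignments
value 1: 4 assignments
value 0: 5 assignments
So 21 of the 36 assignments meet the threshold.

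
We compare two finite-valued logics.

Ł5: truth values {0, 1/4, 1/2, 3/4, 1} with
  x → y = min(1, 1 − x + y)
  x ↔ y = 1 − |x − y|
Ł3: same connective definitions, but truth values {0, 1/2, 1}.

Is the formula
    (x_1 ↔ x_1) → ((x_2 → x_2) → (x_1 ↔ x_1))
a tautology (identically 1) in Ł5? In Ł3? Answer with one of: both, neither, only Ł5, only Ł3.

In Ł5: every assignment gives 1 — tautology.
In Ł3: every assignment gives 1 — tautology.

both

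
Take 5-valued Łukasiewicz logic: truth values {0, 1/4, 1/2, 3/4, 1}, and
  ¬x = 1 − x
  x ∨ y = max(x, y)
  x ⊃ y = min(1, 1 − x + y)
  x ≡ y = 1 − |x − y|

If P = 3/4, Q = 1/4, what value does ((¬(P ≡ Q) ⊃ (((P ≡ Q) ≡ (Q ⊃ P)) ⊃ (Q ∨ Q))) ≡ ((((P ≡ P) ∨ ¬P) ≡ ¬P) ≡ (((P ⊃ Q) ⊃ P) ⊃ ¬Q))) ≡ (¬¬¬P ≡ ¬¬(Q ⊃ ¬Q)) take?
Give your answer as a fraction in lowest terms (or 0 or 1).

P ≡ Q = 3/4 ≡ 1/4 = 1/2
¬(P ≡ Q) = ¬1/2 = 1/2
P ≡ Q = 3/4 ≡ 1/4 = 1/2
Q ⊃ P = 1/4 ⊃ 3/4 = 1
(P ≡ Q) ≡ (Q ⊃ P) = 1/2 ≡ 1 = 1/2
Q ∨ Q = 1/4 ∨ 1/4 = 1/4
((P ≡ Q) ≡ (Q ⊃ P)) ⊃ (Q ∨ Q) = 1/2 ⊃ 1/4 = 3/4
¬(P ≡ Q) ⊃ (((P ≡ Q) ≡ (Q ⊃ P)) ⊃ (Q ∨ Q)) = 1/2 ⊃ 3/4 = 1
P ≡ P = 3/4 ≡ 3/4 = 1
¬P = ¬3/4 = 1/4
(P ≡ P) ∨ ¬P = 1 ∨ 1/4 = 1
¬P = ¬3/4 = 1/4
((P ≡ P) ∨ ¬P) ≡ ¬P = 1 ≡ 1/4 = 1/4
P ⊃ Q = 3/4 ⊃ 1/4 = 1/2
(P ⊃ Q) ⊃ P = 1/2 ⊃ 3/4 = 1
¬Q = ¬1/4 = 3/4
((P ⊃ Q) ⊃ P) ⊃ ¬Q = 1 ⊃ 3/4 = 3/4
(((P ≡ P) ∨ ¬P) ≡ ¬P) ≡ (((P ⊃ Q) ⊃ P) ⊃ ¬Q) = 1/4 ≡ 3/4 = 1/2
(¬(P ≡ Q) ⊃ (((P ≡ Q) ≡ (Q ⊃ P)) ⊃ (Q ∨ Q))) ≡ ((((P ≡ P) ∨ ¬P) ≡ ¬P) ≡ (((P ⊃ Q) ⊃ P) ⊃ ¬Q)) = 1 ≡ 1/2 = 1/2
¬P = ¬3/4 = 1/4
¬¬P = ¬1/4 = 3/4
¬¬¬P = ¬3/4 = 1/4
¬Q = ¬1/4 = 3/4
Q ⊃ ¬Q = 1/4 ⊃ 3/4 = 1
¬(Q ⊃ ¬Q) = ¬1 = 0
¬¬(Q ⊃ ¬Q) = ¬0 = 1
¬¬¬P ≡ ¬¬(Q ⊃ ¬Q) = 1/4 ≡ 1 = 1/4
((¬(P ≡ Q) ⊃ (((P ≡ Q) ≡ (Q ⊃ P)) ⊃ (Q ∨ Q))) ≡ ((((P ≡ P) ∨ ¬P) ≡ ¬P) ≡ (((P ⊃ Q) ⊃ P) ⊃ ¬Q))) ≡ (¬¬¬P ≡ ¬¬(Q ⊃ ¬Q)) = 1/2 ≡ 1/4 = 3/4

3/4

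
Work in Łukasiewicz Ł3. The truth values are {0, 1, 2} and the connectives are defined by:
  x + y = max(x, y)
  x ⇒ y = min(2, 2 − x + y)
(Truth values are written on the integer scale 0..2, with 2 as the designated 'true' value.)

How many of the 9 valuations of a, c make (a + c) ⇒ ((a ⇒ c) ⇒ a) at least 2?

a = 0, c = 0 ↦ 2  ≥
a = 0, c = 1 ↦ 1  <
a = 0, c = 2 ↦ 0  <
a = 1, c = 0 ↦ 2  ≥
a = 1, c = 1 ↦ 2  ≥
a = 1, c = 2 ↦ 1  <
a = 2, c = 0 ↦ 2  ≥
a = 2, c = 1 ↦ 2  ≥
a = 2, c = 2 ↦ 2  ≥
So 6 of the 9 assignments meet the threshold.

6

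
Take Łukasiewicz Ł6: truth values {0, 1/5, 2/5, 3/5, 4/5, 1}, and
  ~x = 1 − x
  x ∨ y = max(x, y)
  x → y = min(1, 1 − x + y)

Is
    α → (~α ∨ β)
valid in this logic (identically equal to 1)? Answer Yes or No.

Counterexample: take α = 3/5, β = 0.
~α = ~3/5 = 2/5
~α ∨ β = 2/5 ∨ 0 = 2/5
α → (~α ∨ β) = 3/5 → 2/5 = 4/5
This gives 4/5 ≠ 1.

No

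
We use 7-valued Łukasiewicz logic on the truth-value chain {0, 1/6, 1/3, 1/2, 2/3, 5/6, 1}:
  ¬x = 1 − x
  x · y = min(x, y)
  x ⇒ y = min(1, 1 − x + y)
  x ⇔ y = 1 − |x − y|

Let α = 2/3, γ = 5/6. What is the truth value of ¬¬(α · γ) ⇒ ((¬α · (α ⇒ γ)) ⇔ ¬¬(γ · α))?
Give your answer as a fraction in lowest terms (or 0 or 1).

1

α · γ = 2/3 · 5/6 = 2/3
¬(α · γ) = ¬2/3 = 1/3
¬¬(α · γ) = ¬1/3 = 2/3
¬α = ¬2/3 = 1/3
α ⇒ γ = 2/3 ⇒ 5/6 = 1
¬α · (α ⇒ γ) = 1/3 · 1 = 1/3
γ · α = 5/6 · 2/3 = 2/3
¬(γ · α) = ¬2/3 = 1/3
¬¬(γ · α) = ¬1/3 = 2/3
(¬α · (α ⇒ γ)) ⇔ ¬¬(γ · α) = 1/3 ⇔ 2/3 = 2/3
¬¬(α · γ) ⇒ ((¬α · (α ⇒ γ)) ⇔ ¬¬(γ · α)) = 2/3 ⇒ 2/3 = 1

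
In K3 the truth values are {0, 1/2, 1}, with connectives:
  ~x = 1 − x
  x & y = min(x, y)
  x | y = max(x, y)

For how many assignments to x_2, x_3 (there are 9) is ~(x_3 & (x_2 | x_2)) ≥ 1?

x_2 = 0, x_3 = 0 ↦ 1  ≥
x_2 = 0, x_3 = 1/2 ↦ 1  ≥
x_2 = 0, x_3 = 1 ↦ 1  ≥
x_2 = 1/2, x_3 = 0 ↦ 1  ≥
x_2 = 1/2, x_3 = 1/2 ↦ 1/2  <
x_2 = 1/2, x_3 = 1 ↦ 1/2  <
x_2 = 1, x_3 = 0 ↦ 1  ≥
x_2 = 1, x_3 = 1/2 ↦ 1/2  <
x_2 = 1, x_3 = 1 ↦ 0  <
So 5 of the 9 assignments meet the threshold.

5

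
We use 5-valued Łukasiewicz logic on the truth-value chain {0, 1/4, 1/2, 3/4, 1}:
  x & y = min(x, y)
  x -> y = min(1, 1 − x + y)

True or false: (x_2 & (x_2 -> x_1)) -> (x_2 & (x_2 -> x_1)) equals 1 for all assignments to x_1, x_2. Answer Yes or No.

Yes

At x_1 = 1/4, x_2 = 1/4, for instance:
x_2 -> x_1 = 1/4 -> 1/4 = 1
x_2 & (x_2 -> x_1) = 1/4 & 1 = 1/4
(x_2 & (x_2 -> x_1)) -> (x_2 & (x_2 -> x_1)) = 1/4 -> 1/4 = 1
and checking the remaining 24 assignments likewise gives ≥ 1 in every case.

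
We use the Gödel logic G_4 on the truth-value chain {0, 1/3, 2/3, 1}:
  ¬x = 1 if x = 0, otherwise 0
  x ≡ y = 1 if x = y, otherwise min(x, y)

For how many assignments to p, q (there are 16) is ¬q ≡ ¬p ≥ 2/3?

p = 0, q = 0 ↦ 1  ≥
p = 0, q = 1/3 ↦ 0  <
p = 0, q = 2/3 ↦ 0  <
p = 0, q = 1 ↦ 0  <
p = 1/3, q = 0 ↦ 0  <
p = 1/3, q = 1/3 ↦ 1  ≥
p = 1/3, q = 2/3 ↦ 1  ≥
p = 1/3, q = 1 ↦ 1  ≥
p = 2/3, q = 0 ↦ 0  <
p = 2/3, q = 1/3 ↦ 1  ≥
p = 2/3, q = 2/3 ↦ 1  ≥
p = 2/3, q = 1 ↦ 1  ≥
p = 1, q = 0 ↦ 0  <
p = 1, q = 1/3 ↦ 1  ≥
p = 1, q = 2/3 ↦ 1  ≥
p = 1, q = 1 ↦ 1  ≥
So 10 of the 16 assignments meet the threshold.

10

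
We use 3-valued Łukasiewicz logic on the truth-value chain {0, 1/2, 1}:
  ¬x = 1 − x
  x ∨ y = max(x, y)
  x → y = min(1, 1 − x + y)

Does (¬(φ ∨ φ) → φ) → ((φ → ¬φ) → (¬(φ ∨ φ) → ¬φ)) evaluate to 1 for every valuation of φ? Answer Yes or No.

φ = 0 ↦ 1
φ = 1/2 ↦ 1
φ = 1 ↦ 1
Every assignment gives a value ≥ 1.

Yes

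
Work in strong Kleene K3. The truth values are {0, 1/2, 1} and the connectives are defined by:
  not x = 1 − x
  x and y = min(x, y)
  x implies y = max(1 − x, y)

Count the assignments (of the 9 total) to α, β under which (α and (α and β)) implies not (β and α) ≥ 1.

α = 0, β = 0 ↦ 1  ≥
α = 0, β = 1/2 ↦ 1  ≥
α = 0, β = 1 ↦ 1  ≥
α = 1/2, β = 0 ↦ 1  ≥
α = 1/2, β = 1/2 ↦ 1/2  <
α = 1/2, β = 1 ↦ 1/2  <
α = 1, β = 0 ↦ 1  ≥
α = 1, β = 1/2 ↦ 1/2  <
α = 1, β = 1 ↦ 0  <
So 5 of the 9 assignments meet the threshold.

5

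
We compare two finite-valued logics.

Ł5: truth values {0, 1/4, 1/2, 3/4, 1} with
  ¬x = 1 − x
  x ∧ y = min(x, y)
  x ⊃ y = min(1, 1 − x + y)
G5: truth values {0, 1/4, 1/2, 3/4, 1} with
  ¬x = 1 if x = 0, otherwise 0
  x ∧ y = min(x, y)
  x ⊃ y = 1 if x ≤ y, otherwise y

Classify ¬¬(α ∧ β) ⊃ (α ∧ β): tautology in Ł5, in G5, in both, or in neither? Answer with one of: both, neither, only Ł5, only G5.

In Ł5: every assignment gives 1 — tautology.
In G5: at α = 1/4, β = 1/4 the value is 1/4 — not a tautology.

only Ł5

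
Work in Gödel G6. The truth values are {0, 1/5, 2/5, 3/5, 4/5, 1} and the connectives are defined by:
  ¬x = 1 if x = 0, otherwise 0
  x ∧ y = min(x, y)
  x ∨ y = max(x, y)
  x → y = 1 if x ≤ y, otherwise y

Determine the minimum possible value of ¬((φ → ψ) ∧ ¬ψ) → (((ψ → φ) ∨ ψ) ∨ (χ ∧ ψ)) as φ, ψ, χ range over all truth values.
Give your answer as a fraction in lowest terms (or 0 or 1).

1/5

Take φ = 0, ψ = 1/5, χ = 0:
φ → ψ = 0 → 1/5 = 1
¬ψ = ¬1/5 = 0
(φ → ψ) ∧ ¬ψ = 1 ∧ 0 = 0
¬((φ → ψ) ∧ ¬ψ) = ¬0 = 1
ψ → φ = 1/5 → 0 = 0
(ψ → φ) ∨ ψ = 0 ∨ 1/5 = 1/5
χ ∧ ψ = 0 ∧ 1/5 = 0
((ψ → φ) ∨ ψ) ∨ (χ ∧ ψ) = 1/5 ∨ 0 = 1/5
¬((φ → ψ) ∧ ¬ψ) → (((ψ → φ) ∨ ψ) ∨ (χ ∧ ψ)) = 1 → 1/5 = 1/5
No assignment yields a value below 1/5, so this is the minimum.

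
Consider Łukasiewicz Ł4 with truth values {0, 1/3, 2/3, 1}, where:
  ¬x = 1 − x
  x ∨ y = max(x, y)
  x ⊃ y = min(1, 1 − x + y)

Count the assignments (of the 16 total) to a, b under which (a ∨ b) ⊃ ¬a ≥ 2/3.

a = 0, b = 0 ↦ 1  ≥
a = 0, b = 1/3 ↦ 1  ≥
a = 0, b = 2/3 ↦ 1  ≥
a = 0, b = 1 ↦ 1  ≥
a = 1/3, b = 0 ↦ 1  ≥
a = 1/3, b = 1/3 ↦ 1  ≥
a = 1/3, b = 2/3 ↦ 1  ≥
a = 1/3, b = 1 ↦ 2/3  ≥
a = 2/3, b = 0 ↦ 2/3  ≥
a = 2/3, b = 1/3 ↦ 2/3  ≥
a = 2/3, b = 2/3 ↦ 2/3  ≥
a = 2/3, b = 1 ↦ 1/3  <
a = 1, b = 0 ↦ 0  <
a = 1, b = 1/3 ↦ 0  <
a = 1, b = 2/3 ↦ 0  <
a = 1, b = 1 ↦ 0  <
So 11 of the 16 assignments meet the threshold.

11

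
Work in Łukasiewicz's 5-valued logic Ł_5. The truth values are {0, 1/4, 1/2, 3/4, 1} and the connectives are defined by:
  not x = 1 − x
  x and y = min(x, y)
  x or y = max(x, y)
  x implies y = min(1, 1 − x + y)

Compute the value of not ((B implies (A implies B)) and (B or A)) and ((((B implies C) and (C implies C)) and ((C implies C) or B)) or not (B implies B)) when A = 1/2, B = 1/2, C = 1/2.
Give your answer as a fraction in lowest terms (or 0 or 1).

A implies B = 1/2 implies 1/2 = 1
B implies (A implies B) = 1/2 implies 1 = 1
B or A = 1/2 or 1/2 = 1/2
(B implies (A implies B)) and (B or A) = 1 and 1/2 = 1/2
not ((B implies (A implies B)) and (B or A)) = not 1/2 = 1/2
B implies C = 1/2 implies 1/2 = 1
C implies C = 1/2 implies 1/2 = 1
(B implies C) and (C implies C) = 1 and 1 = 1
C implies C = 1/2 implies 1/2 = 1
(C implies C) or B = 1 or 1/2 = 1
((B implies C) and (C implies C)) and ((C implies C) or B) = 1 and 1 = 1
B implies B = 1/2 implies 1/2 = 1
not (B implies B) = not 1 = 0
(((B implies C) and (C implies C)) and ((C implies C) or B)) or not (B implies B) = 1 or 0 = 1
not ((B implies (A implies B)) and (B or A)) and ((((B implies C) and (C implies C)) and ((C implies C) or B)) or not (B implies B)) = 1/2 and 1 = 1/2

1/2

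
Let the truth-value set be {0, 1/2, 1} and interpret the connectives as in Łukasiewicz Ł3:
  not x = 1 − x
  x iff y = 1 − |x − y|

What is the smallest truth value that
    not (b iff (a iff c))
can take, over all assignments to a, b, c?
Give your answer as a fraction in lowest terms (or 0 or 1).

Take a = 0, b = 0, c = 1:
a iff c = 0 iff 1 = 0
b iff (a iff c) = 0 iff 0 = 1
not (b iff (a iff c)) = not 1 = 0
No assignment yields a value below 0, so this is the minimum.

0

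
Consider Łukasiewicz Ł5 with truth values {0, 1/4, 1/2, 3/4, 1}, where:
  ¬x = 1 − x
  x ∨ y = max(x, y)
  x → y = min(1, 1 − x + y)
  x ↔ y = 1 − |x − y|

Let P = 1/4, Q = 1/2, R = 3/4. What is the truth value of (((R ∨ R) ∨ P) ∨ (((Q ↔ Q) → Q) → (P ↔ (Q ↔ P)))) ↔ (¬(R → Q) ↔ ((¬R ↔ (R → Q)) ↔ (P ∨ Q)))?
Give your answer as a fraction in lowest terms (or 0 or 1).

1/4

R ∨ R = 3/4 ∨ 3/4 = 3/4
(R ∨ R) ∨ P = 3/4 ∨ 1/4 = 3/4
Q ↔ Q = 1/2 ↔ 1/2 = 1
(Q ↔ Q) → Q = 1 → 1/2 = 1/2
Q ↔ P = 1/2 ↔ 1/4 = 3/4
P ↔ (Q ↔ P) = 1/4 ↔ 3/4 = 1/2
((Q ↔ Q) → Q) → (P ↔ (Q ↔ P)) = 1/2 → 1/2 = 1
((R ∨ R) ∨ P) ∨ (((Q ↔ Q) → Q) → (P ↔ (Q ↔ P))) = 3/4 ∨ 1 = 1
R → Q = 3/4 → 1/2 = 3/4
¬(R → Q) = ¬3/4 = 1/4
¬R = ¬3/4 = 1/4
R → Q = 3/4 → 1/2 = 3/4
¬R ↔ (R → Q) = 1/4 ↔ 3/4 = 1/2
P ∨ Q = 1/4 ∨ 1/2 = 1/2
(¬R ↔ (R → Q)) ↔ (P ∨ Q) = 1/2 ↔ 1/2 = 1
¬(R → Q) ↔ ((¬R ↔ (R → Q)) ↔ (P ∨ Q)) = 1/4 ↔ 1 = 1/4
(((R ∨ R) ∨ P) ∨ (((Q ↔ Q) → Q) → (P ↔ (Q ↔ P)))) ↔ (¬(R → Q) ↔ ((¬R ↔ (R → Q)) ↔ (P ∨ Q))) = 1 ↔ 1/4 = 1/4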